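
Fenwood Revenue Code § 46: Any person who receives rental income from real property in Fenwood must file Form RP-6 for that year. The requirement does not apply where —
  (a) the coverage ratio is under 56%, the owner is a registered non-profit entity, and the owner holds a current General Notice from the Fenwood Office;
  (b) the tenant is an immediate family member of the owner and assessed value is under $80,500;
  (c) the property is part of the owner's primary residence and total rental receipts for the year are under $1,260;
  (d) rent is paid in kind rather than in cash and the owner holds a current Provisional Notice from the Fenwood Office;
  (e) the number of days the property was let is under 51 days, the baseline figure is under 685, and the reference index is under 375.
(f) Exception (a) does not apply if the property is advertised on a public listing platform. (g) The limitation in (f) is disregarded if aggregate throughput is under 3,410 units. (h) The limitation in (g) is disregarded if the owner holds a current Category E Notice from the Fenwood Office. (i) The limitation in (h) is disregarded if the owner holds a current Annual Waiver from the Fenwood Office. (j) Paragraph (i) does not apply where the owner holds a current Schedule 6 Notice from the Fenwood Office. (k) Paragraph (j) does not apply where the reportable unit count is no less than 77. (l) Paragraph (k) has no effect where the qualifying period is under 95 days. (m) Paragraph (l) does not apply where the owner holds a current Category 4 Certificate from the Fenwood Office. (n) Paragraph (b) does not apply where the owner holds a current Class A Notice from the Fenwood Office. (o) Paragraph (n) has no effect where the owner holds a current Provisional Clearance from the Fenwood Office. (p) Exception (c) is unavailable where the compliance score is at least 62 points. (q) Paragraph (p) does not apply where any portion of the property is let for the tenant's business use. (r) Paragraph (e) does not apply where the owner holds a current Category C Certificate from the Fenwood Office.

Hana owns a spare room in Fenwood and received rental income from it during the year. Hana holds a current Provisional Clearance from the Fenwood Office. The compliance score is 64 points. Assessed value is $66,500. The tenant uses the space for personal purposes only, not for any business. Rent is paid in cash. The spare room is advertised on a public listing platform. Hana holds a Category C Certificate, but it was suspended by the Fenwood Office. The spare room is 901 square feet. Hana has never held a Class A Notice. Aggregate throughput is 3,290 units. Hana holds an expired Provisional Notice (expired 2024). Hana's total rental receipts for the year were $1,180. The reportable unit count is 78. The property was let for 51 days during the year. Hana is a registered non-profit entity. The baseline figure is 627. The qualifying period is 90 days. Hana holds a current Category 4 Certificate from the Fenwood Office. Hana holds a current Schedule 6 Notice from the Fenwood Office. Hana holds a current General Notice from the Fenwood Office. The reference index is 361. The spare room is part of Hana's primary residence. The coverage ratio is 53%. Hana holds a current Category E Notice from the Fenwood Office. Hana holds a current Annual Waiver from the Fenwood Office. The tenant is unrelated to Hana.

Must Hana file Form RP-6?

No — exception (a) applies; Hana is not required to file Form RP-6.

Exception (a) is satisfied on its face — the coverage ratio is 53%, under the 56% limit; Hana is a registered non-profit; a current General Notice is held. Considering the limiting provisions: (f) would limit (a) — the property is publicly advertised — but (g) sets (f) aside: (g) is triggered — aggregate throughput is 3,290 units, under the 3,410 units limit. (h) would limit (g) — a current Category E Notice is held — but (i) sets (h) aside: (i) is engaged — a current Annual Waiver is held. (j) applies (a current Schedule 6 Notice is held), but is itself disapplied by (k): (k) operates against (j): the reportable unit count is 78, meeting the 77 threshold. (l) would limit (k) — the qualifying period is 90 days, under the 95 days limit — but (m) sets (l) aside: (m) operates against (l): a current Category 4 Certificate is held. (a) remains available.
Exception (b) does not apply: the tenant is unrelated to the owner.
Exception (c)'s conditions are all satisfied: the spare room is part of the primary residence; total rental receipts for the year are $1,180, under the $1,260 limit. Turning to paragraphs (p)–(q): (p) operates against (c): the compliance score is 64 points, meeting the 62 points threshold. (q), which would lift (p), is not engaged — the space is used for personal purposes only. Exception (c) does not apply.
Exception (d) requires that rent is paid in kind rather than in cash; but rent is paid in cash, so (d) is unavailable.
Exception (e) does not apply: the number of days the property was let is 51 days, not under 51 days.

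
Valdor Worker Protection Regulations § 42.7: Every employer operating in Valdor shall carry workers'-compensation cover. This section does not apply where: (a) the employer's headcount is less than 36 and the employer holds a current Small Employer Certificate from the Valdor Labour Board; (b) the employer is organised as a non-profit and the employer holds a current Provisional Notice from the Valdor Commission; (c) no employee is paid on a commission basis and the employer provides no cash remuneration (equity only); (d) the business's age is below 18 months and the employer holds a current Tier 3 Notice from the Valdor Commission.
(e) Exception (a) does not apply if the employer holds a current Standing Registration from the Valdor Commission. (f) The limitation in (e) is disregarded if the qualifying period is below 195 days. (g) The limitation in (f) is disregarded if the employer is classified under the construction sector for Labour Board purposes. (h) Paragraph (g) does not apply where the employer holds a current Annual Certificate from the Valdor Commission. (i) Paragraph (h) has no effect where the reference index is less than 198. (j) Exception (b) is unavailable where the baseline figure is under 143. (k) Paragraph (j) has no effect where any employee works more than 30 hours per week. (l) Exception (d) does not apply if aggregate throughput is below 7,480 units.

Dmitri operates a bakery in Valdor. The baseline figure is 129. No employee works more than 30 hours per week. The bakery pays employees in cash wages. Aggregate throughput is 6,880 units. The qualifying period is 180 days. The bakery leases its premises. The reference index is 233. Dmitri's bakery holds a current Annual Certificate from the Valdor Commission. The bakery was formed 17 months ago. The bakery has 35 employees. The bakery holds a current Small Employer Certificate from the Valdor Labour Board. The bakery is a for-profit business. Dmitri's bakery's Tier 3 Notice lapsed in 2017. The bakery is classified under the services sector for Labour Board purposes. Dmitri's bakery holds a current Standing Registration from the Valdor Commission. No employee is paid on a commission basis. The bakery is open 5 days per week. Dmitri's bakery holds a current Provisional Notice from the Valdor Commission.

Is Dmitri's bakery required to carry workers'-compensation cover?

Exception (a)'s conditions are all satisfied: the employer's headcount is 35, less than the 36 limit; a current Small Employer Certificate is held. Applying paragraphs (e)–(i): (e) is triggered (a current Standing Registration is held), but is overridden by (f): (f) operates against (e): the qualifying period is 180 days, below the 195 days limit. (g) is not engaged (the bakery is classified under the services sector), so (f) stands. (a) remains available.
Exception (b) requires that the employer is organised as a non-profit; but the employer is for-profit, so (b) is unavailable.
Exception (c) requires that the employer provides no cash remuneration (equity only); but employees are paid cash wages, so (c) is unavailable.
Exception (d) requires that the employer holds a current Tier 3 Notice from the Valdor Commission; but there is no Tier 3 Notice in force, so (d) is unavailable.

No — exception (a) applies; Dmitri's bakery is not required to carry workers'-compensation cover.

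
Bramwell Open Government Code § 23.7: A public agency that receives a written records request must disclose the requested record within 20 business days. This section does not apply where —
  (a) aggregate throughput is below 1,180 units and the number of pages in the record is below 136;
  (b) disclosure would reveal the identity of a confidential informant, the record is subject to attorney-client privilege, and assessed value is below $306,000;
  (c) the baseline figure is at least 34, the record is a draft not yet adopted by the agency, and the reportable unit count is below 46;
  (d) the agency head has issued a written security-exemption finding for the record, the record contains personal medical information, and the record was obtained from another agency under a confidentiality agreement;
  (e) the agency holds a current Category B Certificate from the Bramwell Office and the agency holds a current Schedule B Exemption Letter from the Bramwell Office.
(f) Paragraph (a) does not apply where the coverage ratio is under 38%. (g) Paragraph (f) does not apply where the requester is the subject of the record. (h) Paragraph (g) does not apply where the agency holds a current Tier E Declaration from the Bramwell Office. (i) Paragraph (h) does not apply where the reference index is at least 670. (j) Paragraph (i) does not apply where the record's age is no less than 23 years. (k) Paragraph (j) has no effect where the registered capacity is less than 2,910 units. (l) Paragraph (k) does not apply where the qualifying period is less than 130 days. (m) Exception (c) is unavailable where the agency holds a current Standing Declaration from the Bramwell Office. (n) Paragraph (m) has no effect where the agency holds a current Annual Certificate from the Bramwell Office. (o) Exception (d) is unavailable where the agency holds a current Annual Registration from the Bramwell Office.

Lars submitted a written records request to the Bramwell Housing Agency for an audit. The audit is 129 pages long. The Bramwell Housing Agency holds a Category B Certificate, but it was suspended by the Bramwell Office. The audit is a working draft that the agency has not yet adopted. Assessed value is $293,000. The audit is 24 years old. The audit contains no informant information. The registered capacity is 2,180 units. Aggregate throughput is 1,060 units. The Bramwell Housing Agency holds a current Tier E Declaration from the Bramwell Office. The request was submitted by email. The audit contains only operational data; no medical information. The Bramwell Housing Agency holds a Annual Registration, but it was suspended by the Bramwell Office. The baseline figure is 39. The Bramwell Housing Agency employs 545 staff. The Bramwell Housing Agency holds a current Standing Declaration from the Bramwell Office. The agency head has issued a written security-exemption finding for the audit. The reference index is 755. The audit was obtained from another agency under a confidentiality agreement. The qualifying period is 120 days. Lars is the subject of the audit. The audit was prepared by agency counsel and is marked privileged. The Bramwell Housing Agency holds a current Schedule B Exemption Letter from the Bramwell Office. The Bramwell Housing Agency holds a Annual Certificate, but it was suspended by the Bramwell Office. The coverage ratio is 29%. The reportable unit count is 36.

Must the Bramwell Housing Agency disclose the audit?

Exception (a)'s conditions are all satisfied: aggregate throughput is 1,060 units, below the 1,180 units limit; the number of pages in the record is 129, below the 136 limit. But applying paragraphs (f)–(l): (f) operates against (a): the coverage ratio is 29%, under the 38% limit. (g) is triggered (Lars is the subject of the audit), but is set aside by (h): (h) operates against (g): a current Tier E Declaration is held. (i) would limit (h) — the reference index is 755, meeting the 670 threshold — but (j) sets (i) aside: (j) operates against (i): the record's age is 24 years, meeting the 23 years threshold. (k) is engaged (the registered capacity is 2,180 units, less than the 2,910 units limit), but yields to (l): (l) operates — the qualifying period is 120 days, less than the 130 days limit. Exception (a) does not apply.
Exception (b) requires that disclosure would reveal the identity of a confidential informant; but the audit contains no informant information, so (b) is unavailable.
Exception (c) is satisfied on its face — the baseline figure is 39, meeting the 34 threshold; the audit is an unadopted draft; the reportable unit count is 36, below the 46 limit. Turning to paragraphs (m)–(n): (m) applies — a current Standing Declaration is held. (n), which would lift (m), is not triggered — the Annual Certificate is not current. So (c) is unavailable.
Exception (d) fails — the audit contains only operational data.
Exception (e) does not apply: no current Category B Certificate is held.
Every exception is unavailable, so the rule governs.

Yes — the Bramwell Housing Agency must disclose the audit.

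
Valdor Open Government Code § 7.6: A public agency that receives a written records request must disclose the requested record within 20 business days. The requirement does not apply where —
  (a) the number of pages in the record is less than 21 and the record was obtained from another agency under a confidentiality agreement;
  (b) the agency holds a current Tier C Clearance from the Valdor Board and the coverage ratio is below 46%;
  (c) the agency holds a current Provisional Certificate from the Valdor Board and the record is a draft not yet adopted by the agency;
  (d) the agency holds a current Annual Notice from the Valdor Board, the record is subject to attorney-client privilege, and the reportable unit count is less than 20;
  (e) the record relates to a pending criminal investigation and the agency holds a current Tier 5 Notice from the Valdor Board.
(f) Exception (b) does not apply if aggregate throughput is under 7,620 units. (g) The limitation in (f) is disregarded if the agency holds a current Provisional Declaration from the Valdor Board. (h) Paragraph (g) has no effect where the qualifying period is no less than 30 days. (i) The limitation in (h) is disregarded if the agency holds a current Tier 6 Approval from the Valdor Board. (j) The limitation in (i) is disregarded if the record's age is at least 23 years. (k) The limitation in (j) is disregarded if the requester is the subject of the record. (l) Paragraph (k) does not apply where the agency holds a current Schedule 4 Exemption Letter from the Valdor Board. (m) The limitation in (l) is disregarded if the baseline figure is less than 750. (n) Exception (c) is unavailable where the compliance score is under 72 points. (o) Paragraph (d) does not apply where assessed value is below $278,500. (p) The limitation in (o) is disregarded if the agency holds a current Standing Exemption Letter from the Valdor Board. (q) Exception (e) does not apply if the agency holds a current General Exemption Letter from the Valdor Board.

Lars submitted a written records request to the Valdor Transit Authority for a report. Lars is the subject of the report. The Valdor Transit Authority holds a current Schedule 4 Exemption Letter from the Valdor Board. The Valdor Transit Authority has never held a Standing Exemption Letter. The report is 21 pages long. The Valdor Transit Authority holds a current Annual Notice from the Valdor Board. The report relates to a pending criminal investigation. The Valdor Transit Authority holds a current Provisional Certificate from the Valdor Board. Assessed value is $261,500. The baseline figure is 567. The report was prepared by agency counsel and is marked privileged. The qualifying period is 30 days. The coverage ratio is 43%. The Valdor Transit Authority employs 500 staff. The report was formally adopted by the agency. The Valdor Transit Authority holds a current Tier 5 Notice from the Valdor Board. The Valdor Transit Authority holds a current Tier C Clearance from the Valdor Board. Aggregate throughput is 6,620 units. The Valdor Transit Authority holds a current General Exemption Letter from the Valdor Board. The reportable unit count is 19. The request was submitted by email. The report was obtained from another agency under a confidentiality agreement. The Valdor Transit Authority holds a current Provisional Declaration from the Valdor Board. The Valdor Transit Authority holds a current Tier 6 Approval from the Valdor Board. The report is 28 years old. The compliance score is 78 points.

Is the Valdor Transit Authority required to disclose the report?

No — exception (b) applies; the Valdor Transit Authority is not required to disclose the report.

Exception (a) requires that the number of pages in the record is less than 21; but the number of pages in the record is 21, not less than 21, so (a) is unavailable.
Exception (b) is satisfied on its face — a current Tier C Clearance is held; the coverage ratio is 43%, below the 46% limit. Considering the limiting provisions: (f) would limit (b) — aggregate throughput is 6,620 units, under the 7,620 units limit — but (g) sets (f) aside: (g) operates against (f): a current Provisional Declaration is held. (h) would limit (g) — the qualifying period is 30 days, meeting the 30 days threshold — but (i) sets (h) aside: (i) operates against (h): a current Tier 6 Approval is held. (j) operates (the record's age is 28 years, meeting the 23 years threshold), but is displaced by (k): (k) is engaged — Lars is the subject of the report. (l) would limit (k) — a current Schedule 4 Exemption Letter is held — but (m) sets (l) aside: (m) is triggered — the baseline figure is 567, less than the 750 limit. (b) remains available.
Exception (c) does not apply: the report has been formally adopted.
Exception (d): a current Annual Notice is held; the report is privileged; the reportable unit count is 19, less than the 20 limit — every condition holds. Turning to paragraphs (o)–(p): (o) operates against (d): assessed value is $261,500, below the $278,500 limit. (p), which would lift (o), is not engaged — the Standing Exemption Letter is not current. So (d) is unavailable.
Exception (e): the report relates to a pending investigation; a current Tier 5 Notice is held — every condition holds. However, paragraph (q) must be considered: (q) is triggered — a current General Exemption Letter is held. Exception (e) does not apply.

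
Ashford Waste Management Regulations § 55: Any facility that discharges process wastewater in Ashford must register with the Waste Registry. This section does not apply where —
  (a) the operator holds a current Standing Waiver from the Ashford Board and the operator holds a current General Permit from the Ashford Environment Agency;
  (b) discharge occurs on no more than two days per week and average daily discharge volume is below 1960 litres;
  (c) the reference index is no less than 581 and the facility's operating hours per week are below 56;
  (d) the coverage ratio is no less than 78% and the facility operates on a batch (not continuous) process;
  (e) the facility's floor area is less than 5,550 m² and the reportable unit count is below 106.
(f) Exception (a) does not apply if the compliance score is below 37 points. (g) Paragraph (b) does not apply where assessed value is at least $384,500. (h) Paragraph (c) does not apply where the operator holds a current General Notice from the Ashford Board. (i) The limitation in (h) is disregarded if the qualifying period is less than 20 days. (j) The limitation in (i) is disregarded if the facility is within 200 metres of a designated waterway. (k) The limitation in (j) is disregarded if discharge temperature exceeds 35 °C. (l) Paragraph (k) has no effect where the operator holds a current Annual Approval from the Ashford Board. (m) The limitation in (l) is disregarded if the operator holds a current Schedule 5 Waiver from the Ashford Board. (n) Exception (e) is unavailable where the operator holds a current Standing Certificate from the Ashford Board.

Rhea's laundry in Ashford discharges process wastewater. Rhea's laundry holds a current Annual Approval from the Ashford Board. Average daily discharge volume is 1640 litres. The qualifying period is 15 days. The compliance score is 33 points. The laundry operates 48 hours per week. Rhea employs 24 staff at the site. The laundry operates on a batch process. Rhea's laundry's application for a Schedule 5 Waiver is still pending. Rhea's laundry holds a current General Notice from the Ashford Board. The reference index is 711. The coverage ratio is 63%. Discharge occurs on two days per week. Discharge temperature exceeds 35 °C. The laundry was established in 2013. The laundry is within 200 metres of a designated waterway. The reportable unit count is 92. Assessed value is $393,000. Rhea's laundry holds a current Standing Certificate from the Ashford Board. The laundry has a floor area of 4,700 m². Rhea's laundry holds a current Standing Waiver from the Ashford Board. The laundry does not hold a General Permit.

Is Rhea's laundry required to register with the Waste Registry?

Exception (a) fails — no General Permit is held.
Exception (b)'s conditions are all satisfied: discharge occurs on no more than two days per week; average daily discharge volume is 1640 litres, below the 1960 litres limit. Turning to paragraph (g): (g) is triggered — assessed value is $393,000, meeting the $384,500 threshold. (b) is therefore removed.
Exception (c): the reference index is 711, meeting the 581 threshold; the facility's operating hours per week are 48, below the 56 limit — every condition holds. But: (h) operates against (c): a current General Notice is held. (i) is triggered (the qualifying period is 15 days, less than the 20 days limit), but is overridden by (j): (j) applies — the laundry is within 200 m of a designated waterway. (k) is engaged (discharge temperature exceeds 35 °C), but yields to (l): (l) operates against (k): a current Annual Approval is held. (m) is inapplicable (no current Schedule 5 Waiver is held), so (l) stands. (c) is therefore removed.
Exception (d) fails — the coverage ratio is 63%, short of 78%.
Exception (e)'s conditions are all satisfied: the facility's floor area is 4,700 m², less than the 5,550 m² limit; the reportable unit count is 92, below the 106 limit. However, paragraph (n) must be considered: (n) operates against (e): a current Standing Certificate is held. (e) is therefore removed.
None of the exceptions is available; § 55 applies in full.

Yes — Rhea's laundry must register with the Waste Registry.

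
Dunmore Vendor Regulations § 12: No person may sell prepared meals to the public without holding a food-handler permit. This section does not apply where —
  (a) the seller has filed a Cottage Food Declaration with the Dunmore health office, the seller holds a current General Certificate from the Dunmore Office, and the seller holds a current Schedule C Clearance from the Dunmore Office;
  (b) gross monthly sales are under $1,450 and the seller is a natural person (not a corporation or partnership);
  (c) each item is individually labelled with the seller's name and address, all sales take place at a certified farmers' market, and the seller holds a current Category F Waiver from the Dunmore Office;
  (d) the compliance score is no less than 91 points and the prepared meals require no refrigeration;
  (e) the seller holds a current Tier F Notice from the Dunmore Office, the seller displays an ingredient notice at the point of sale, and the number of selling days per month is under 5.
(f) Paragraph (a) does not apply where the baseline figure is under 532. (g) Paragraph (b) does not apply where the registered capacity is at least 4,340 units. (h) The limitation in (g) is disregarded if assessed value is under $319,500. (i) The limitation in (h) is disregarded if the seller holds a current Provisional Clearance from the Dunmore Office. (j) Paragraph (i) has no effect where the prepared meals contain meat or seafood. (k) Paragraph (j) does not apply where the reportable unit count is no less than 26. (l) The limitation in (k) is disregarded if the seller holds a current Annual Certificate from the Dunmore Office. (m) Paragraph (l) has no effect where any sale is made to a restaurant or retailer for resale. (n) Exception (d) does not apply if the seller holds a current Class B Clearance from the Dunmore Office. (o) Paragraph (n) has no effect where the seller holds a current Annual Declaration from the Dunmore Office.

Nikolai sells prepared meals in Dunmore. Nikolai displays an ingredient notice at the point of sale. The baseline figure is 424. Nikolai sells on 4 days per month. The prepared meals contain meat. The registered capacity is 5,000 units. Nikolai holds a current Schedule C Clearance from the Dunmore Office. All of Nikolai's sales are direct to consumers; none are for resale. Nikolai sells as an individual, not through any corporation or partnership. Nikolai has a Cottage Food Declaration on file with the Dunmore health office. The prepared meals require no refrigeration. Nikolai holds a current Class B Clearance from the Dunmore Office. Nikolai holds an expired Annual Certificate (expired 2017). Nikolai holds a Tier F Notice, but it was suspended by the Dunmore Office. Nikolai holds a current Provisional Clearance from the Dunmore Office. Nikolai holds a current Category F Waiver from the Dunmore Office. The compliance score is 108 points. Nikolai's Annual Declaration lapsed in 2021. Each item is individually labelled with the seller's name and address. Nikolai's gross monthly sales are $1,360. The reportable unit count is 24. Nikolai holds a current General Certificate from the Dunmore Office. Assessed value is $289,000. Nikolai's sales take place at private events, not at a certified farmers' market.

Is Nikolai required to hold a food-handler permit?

No — exception (b) applies; Nikolai is not required to hold a food-handler permit.

Exception (a) is satisfied on its face — a Cottage Food Declaration is on file; a current General Certificate is held; a current Schedule C Clearance is held. But: (f) operates against (a): the baseline figure is 424, under the 532 limit. Exception (a) does not apply.
Exception (b): gross monthly sales are $1,360, under the $1,450 limit; the seller is a natural person — every condition holds. As to paragraphs (g)–(m): (g) applies (the registered capacity is 5,000 units, meeting the 4,340 units threshold), but is itself disapplied by (h): (h) is engaged — assessed value is $289,000, under the $319,500 limit. (i) is engaged (a current Provisional Clearance is held), but is overridden by (j): (j) is engaged — the prepared meals contain meat. (k), which would lift (j), does not operate here — the reportable unit count is 24, short of 26. Exception (b) stands.
Exception (c) requires that all sales take place at a certified farmers' market; but sales are at private events, not a certified farmers' market, so (c) is unavailable.
Exception (d)'s conditions are all satisfied: the compliance score is 108 points, meeting the 91 points threshold; the prepared meals are shelf-stable. But applying paragraphs (n)–(o): (n) operates against (d): a current Class B Clearance is held. (o), which would lift (n), is not triggered — the Annual Declaration is not current. So (d) is unavailable.
Exception (e) does not apply: there is no Tier F Notice in force.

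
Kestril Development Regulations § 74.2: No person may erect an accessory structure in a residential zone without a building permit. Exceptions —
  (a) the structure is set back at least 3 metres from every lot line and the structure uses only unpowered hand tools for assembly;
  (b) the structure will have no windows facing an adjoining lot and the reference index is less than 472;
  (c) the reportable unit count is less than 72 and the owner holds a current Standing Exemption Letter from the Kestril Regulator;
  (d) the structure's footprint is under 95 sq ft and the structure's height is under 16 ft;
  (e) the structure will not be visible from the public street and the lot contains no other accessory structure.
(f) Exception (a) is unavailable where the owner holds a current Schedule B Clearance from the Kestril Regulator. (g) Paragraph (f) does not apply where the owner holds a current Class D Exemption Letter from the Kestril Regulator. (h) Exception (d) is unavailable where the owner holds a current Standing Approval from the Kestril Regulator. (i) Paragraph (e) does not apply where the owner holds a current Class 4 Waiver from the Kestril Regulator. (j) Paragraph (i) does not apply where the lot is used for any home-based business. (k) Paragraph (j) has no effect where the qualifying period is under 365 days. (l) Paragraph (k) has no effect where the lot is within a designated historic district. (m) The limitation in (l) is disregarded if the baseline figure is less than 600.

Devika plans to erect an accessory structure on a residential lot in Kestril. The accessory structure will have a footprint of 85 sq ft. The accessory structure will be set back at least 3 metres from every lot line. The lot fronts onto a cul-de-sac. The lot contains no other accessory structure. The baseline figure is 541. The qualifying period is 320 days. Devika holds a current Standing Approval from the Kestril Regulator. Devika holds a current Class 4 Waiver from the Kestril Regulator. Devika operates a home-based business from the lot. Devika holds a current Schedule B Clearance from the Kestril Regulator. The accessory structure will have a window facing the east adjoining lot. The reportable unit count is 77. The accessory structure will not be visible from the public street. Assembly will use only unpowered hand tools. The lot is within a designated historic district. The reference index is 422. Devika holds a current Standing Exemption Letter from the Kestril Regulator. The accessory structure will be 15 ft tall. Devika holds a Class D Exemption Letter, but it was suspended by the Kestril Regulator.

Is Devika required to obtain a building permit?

Yes — Devika must obtain a building permit.

All of (a)'s requirements are met (the setback is at least 3 m on every side; assembly uses only hand tools). Turning to paragraphs (f)–(g): (f) operates against (a): a current Schedule B Clearance is held. (g), which would lift (f), is not engaged — no current Class D Exemption Letter is held. So (a) is unavailable.
Exception (b) fails — a window faces an adjoining lot.
Exception (c) requires that the reportable unit count is less than 72; but the reportable unit count is 77, not less than 72, so (c) is unavailable.
Exception (d)'s conditions are all satisfied: the structure's footprint is 85 sq ft, under the 95 sq ft limit; the structure's height is 15 ft, under the 16 ft limit. However, paragraph (h) must be considered: (h) operates against (d): a current Standing Approval is held. Exception (d) does not apply.
Exception (e)'s conditions are all satisfied: the structure will not be visible from the street; the lot has no other accessory structure. However, paragraphs (i)–(m) must be considered: (i) operates against (e): a current Class 4 Waiver is held. (j) is triggered (a home-based business operates on the lot), but is set aside by (k): (k) operates against (j): the qualifying period is 320 days, under the 365 days limit. (l) is engaged (the lot is in a historic district), but is itself disapplied by (m): (m) operates — the baseline figure is 541, less than the 600 limit. Exception (e) does not apply.
No exception applies. The general rule governs.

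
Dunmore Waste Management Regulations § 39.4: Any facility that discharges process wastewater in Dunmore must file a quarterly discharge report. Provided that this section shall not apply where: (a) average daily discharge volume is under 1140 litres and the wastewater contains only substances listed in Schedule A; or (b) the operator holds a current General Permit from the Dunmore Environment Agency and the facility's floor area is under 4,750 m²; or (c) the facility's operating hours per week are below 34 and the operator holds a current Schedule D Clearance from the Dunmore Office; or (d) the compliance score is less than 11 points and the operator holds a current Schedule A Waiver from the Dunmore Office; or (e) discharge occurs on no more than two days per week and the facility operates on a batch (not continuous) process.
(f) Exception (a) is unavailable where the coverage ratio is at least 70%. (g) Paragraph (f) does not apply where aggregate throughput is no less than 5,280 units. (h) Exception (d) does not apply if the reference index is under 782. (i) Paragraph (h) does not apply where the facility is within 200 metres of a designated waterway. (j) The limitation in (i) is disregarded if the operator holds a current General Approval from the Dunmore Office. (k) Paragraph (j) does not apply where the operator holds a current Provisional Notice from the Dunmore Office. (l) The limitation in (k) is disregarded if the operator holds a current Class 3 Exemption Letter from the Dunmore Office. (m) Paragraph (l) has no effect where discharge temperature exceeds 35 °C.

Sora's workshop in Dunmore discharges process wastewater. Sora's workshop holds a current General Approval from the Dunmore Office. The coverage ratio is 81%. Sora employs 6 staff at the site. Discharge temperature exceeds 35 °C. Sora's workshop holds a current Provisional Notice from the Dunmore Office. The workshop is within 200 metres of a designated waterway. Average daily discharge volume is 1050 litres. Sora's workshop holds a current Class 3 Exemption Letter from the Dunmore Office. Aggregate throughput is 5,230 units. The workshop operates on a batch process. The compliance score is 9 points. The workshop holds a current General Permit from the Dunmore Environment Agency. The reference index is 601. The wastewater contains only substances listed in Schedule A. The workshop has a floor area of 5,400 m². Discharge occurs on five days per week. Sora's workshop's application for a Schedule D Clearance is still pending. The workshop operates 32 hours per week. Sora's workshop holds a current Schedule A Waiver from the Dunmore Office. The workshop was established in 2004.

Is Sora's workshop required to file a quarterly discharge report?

No — exception (d) applies; Sora's workshop is not required to file a quarterly discharge report.

Exception (a) is satisfied on its face — average daily discharge volume is 1050 litres, under the 1140 litres limit; the wastewater is Schedule-A-only. Turning to paragraphs (f)–(g): (f) operates against (a): the coverage ratio is 81%, meeting the 70% threshold. (g) is not triggered (aggregate throughput is 5,230 units, short of 5,280 units), so (f) stands. (a) is therefore removed.
Exception (b) requires that the facility's floor area is under 4,750 m²; but the facility's floor area is 5,400 m², not under 4,750 m², so (b) is unavailable.
Exception (c) fails — no current Schedule D Clearance is held.
Exception (d): the compliance score is 9 points, less than the 11 points limit; a current Schedule A Waiver is held — every condition holds. Under paragraphs (h)–(m): (h) would limit (d) — the reference index is 601, under the 782 limit — but (i) sets (h) aside: (i) operates against (h): the workshop is within 200 m of a designated waterway. (j) would limit (i) — a current General Approval is held — but (k) sets (j) aside: (k) operates against (j): a current Provisional Notice is held. (l) is engaged (a current Class 3 Exemption Letter is held), but yields to (m): (m) operates against (l): discharge temperature exceeds 35 °C. Exception (d) stands.
Exception (e) fails — discharge occurs on five days per week.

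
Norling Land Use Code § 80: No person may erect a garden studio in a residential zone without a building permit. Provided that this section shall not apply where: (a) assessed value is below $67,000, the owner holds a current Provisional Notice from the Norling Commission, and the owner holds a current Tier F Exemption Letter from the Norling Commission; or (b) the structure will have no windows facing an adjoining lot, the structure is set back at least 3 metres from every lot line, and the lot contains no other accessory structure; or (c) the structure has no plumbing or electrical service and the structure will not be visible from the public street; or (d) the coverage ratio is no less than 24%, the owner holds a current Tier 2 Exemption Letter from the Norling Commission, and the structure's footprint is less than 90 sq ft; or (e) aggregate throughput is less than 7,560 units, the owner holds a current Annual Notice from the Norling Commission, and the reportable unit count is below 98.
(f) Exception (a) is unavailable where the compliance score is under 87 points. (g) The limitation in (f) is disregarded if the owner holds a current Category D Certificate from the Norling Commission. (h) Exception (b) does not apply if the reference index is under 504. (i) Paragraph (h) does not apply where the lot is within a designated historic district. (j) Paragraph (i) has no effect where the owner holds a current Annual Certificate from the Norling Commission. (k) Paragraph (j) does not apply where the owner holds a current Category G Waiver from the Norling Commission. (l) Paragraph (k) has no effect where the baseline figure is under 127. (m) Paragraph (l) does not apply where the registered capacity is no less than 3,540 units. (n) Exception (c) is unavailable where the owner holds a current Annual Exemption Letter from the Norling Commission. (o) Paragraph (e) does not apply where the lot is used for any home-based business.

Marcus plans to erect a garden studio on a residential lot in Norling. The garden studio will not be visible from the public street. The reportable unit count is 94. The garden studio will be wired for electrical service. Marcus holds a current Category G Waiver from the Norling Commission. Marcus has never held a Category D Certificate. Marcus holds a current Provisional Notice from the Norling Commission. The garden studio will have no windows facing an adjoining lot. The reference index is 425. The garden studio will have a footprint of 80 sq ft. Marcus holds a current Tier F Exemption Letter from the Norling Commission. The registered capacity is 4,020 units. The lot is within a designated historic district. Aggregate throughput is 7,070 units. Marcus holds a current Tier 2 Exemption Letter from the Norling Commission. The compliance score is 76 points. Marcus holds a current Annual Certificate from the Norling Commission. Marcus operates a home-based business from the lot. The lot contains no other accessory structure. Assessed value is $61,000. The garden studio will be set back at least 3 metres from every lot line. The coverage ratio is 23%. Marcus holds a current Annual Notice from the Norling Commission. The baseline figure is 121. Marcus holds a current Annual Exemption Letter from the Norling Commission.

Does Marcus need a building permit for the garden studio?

No — exception (b) applies; Marcus does not need a building permit.

Exception (a) is satisfied on its face — assessed value is $61,000, below the $67,000 limit; a current Provisional Notice is held; a current Tier F Exemption Letter is held. However, paragraphs (f)–(g) must be considered: (f) operates against (a): the compliance score is 76 points, under the 87 points limit. (g) is not engaged (no current Category D Certificate is held), so (f) stands. So (a) is unavailable.
Exception (b)'s conditions are all satisfied: no windows face an adjoining lot; the setback is at least 3 m on every side; the lot has no other accessory structure. Applying paragraphs (h)–(m): (h) is triggered (the reference index is 425, under the 504 limit), but is displaced by (i): (i) is triggered — the lot is in a historic district. (j) would limit (i) — a current Annual Certificate is held — but (k) sets (j) aside: (k) operates — a current Category G Waiver is held. (l) is triggered (the baseline figure is 121, under the 127 limit), but yields to (m): (m) operates against (l): the registered capacity is 4,020 units, meeting the 3,540 units threshold. So (b) applies.
Exception (c) does not apply: electrical service is planned.
Exception (d) fails — the coverage ratio is 23%, short of 24%.
Exception (e)'s conditions are all satisfied: aggregate throughput is 7,070 units, less than the 7,560 units limit; a current Annual Notice is held; the reportable unit count is 94, below the 98 limit. But applying paragraph (o): (o) operates — a home-based business operates on the lot. So (e) is unavailable.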